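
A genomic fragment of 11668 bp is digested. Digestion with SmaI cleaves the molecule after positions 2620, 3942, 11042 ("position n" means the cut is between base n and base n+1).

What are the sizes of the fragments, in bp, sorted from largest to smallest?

7100, 2620, 1322, 626 bp

Linear molecule, 3 cuts → 4 fragments:
  2620 − 0 = 2620 bp
  3942 − 2620 = 1322 bp
  11042 − 3942 = 7100 bp
  11668 − 11042 = 626 bp
Sorted largest to smallest: 7100, 2620, 1322, 626 bp.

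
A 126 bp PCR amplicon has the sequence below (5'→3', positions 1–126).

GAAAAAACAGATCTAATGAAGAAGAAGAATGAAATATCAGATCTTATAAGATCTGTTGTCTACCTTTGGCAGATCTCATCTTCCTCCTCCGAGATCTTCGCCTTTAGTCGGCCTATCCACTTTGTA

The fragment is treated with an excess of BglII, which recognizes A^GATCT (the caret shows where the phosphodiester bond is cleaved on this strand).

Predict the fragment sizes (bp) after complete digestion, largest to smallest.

BglII sites (AGATCT) start at positions 9, 39, 49, 71, 92.
BglII cuts after the first base of each site, so after positions 9, 39, 49, 71, 92.
Linear molecule, 5 cuts → 6 fragments:
  1–9 → 9 bp
  10–39 → 30 bp
  40–49 → 10 bp
  50–71 → 22 bp
  72–92 → 21 bp
  93–126 → 34 bp
Sorted largest to smallest: 34, 30, 22, 21, 10, 9 bp.

34, 30, 22, 21, 10, 9 bp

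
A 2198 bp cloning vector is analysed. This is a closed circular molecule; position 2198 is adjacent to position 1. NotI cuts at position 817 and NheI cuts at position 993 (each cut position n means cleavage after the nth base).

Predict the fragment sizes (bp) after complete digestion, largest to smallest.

Combined cut positions (sorted): 817, 993.
Circular molecule, 2 cuts → 2 fragments:
  993 − 817 = 176 bp
  wrap: 2198 − 993 + 817 = 2022 bp
Sorted largest to smallest: 2022, 176 bp.

2022, 176 bp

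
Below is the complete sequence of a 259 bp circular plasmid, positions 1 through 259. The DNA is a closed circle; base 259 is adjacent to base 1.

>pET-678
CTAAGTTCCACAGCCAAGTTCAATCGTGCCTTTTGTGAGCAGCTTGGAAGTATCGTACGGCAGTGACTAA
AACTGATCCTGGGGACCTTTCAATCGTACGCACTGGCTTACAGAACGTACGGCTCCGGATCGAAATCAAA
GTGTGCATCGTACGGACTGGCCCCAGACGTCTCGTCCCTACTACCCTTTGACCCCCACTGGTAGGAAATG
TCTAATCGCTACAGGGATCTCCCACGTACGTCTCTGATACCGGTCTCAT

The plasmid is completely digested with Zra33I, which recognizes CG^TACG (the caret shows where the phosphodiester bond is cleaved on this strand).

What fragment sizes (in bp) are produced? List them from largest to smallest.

86, 78, 41, 33, 21 bp

Zra33I sites (CGTACG) start at positions 54, 95, 116, 149, 235.
Zra33I cuts after base 2 of each site, so after positions 55, 96, 117, 150, 236.
Circular molecule, 5 cuts → 5 fragments:
  56–96 → 41 bp
  97–117 → 21 bp
  118–150 → 33 bp
  151–236 → 86 bp
  237–259 then 1–55 → 23 + 55 = 78 bp
Sorted largest to smallest: 86, 78, 41, 33, 21 bp.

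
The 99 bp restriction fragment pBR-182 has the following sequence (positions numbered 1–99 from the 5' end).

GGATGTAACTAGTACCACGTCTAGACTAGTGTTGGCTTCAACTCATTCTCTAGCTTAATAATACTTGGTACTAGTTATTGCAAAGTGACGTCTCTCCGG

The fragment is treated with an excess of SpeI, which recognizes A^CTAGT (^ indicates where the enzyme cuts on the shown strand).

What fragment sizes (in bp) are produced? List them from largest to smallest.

45, 29, 17, 8 bp

SpeI sites (ACTAGT) start at positions 8, 25, 70.
SpeI cuts after the first base of each site, so after positions 8, 25, 70.
Linear molecule, 3 cuts → 4 fragments:
  1–8 → 8 bp
  9–25 → 17 bp
  26–70 → 45 bp
  71–99 → 29 bp
Sorted largest to smallest: 45, 29, 17, 8 bp.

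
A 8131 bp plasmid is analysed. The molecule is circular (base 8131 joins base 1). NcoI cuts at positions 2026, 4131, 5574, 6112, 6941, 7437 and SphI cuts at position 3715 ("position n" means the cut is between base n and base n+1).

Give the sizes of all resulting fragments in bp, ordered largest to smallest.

Combined cut positions (sorted): 2026, 3715, 4131, 5574, 6112, 6941, 7437.
Circular molecule, 7 cuts → 7 fragments:
  3715 − 2026 = 1689 bp
  4131 − 3715 = 416 bp
  5574 − 4131 = 1443 bp
  6112 − 5574 = 538 bp
  6941 − 6112 = 829 bp
  7437 − 6941 = 496 bp
  wrap: 8131 − 7437 + 2026 = 2720 bp
Sorted largest to smallest: 2720, 1689, 1443, 829, 538, 496, 416 bp.

2720, 1689, 1443, 829, 538, 496, 416 bp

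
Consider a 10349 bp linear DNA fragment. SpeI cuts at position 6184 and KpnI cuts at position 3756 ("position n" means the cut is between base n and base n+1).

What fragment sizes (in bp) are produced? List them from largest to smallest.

4165, 3756, 2428 bp

Combined cut positions (sorted): 3756, 6184.
Linear molecule, 2 cuts → 3 fragments:
  3756 − 0 = 3756 bp
  6184 − 3756 = 2428 bp
  10349 − 6184 = 4165 bp
Sorted largest to smallest: 4165, 3756, 2428 bp.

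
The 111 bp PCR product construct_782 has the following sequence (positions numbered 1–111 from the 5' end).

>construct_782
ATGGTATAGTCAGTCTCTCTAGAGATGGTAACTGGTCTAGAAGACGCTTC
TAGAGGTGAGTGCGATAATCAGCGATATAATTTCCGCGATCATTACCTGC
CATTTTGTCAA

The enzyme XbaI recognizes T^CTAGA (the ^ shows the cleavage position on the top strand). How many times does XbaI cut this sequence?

TCTAGA occurs starting at positions 18, 36, 49.
XbaI cuts at 3 sites.

3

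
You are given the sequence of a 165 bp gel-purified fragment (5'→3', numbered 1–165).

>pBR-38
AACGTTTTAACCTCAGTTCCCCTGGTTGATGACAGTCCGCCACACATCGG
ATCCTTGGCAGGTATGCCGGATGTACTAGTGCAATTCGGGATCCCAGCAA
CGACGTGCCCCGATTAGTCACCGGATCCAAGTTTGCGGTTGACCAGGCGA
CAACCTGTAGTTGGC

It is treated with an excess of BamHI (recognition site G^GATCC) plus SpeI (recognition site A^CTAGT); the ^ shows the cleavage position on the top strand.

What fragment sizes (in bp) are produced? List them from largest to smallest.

49, 42, 34, 26, 14 bp

BamHI sites (GGATCC) start at positions 49, 89, 123.
BamHI cuts after the first base of each site, so after positions 49, 89, 123.
The SpeI site (ACTAGT) starts at position 75.
SpeI cuts after the first base of each site, so after position 75.
Combined cut positions: 49, 75, 89, 123.
Linear molecule, 4 cuts → 5 fragments:
  1–49 → 49 bp
  50–75 → 26 bp
  76–89 → 14 bp
  90–123 → 34 bp
  124–165 → 42 bp
Sorted largest to smallest: 49, 42, 34, 26, 14 bp.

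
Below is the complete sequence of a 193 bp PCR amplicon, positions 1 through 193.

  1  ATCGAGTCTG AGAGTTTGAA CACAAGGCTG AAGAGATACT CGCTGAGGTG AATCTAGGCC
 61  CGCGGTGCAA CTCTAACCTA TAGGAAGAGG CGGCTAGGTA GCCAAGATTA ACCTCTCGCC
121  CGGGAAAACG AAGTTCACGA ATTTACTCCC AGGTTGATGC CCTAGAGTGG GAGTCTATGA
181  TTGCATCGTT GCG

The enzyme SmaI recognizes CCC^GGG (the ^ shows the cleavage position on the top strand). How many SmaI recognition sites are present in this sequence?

CCCGGG occurs starting at position 119.
SmaI cuts at 1 site.

1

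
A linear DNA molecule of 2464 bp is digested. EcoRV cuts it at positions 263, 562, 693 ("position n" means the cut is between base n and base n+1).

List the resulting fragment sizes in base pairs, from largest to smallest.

Linear molecule, 3 cuts → 4 fragments:
  263 − 0 = 263 bp
  562 − 263 = 299 bp
  693 − 562 = 131 bp
  2464 − 693 = 1771 bp
Sorted largest to smallest: 1771, 299, 263, 131 bp.

1771, 299, 263, 131 bp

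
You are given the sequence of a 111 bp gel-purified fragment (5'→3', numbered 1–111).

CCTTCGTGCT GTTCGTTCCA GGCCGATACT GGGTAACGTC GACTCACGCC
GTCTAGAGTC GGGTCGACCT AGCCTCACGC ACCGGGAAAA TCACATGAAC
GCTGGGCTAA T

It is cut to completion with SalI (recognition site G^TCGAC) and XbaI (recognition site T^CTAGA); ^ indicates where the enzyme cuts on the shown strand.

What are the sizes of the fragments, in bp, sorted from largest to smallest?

48, 38, 14, 11 bp

SalI sites (GTCGAC) start at positions 38, 63.
SalI cuts after the first base of each site, so after positions 38, 63.
The XbaI site (TCTAGA) starts at position 52.
XbaI cuts after the first base of each site, so after position 52.
Combined cut positions: 38, 52, 63.
Linear molecule, 3 cuts → 4 fragments:
  1–38 → 38 bp
  39–52 → 14 bp
  53–63 → 11 bp
  64–111 → 48 bp
Sorted largest to smallest: 48, 38, 14, 11 bp.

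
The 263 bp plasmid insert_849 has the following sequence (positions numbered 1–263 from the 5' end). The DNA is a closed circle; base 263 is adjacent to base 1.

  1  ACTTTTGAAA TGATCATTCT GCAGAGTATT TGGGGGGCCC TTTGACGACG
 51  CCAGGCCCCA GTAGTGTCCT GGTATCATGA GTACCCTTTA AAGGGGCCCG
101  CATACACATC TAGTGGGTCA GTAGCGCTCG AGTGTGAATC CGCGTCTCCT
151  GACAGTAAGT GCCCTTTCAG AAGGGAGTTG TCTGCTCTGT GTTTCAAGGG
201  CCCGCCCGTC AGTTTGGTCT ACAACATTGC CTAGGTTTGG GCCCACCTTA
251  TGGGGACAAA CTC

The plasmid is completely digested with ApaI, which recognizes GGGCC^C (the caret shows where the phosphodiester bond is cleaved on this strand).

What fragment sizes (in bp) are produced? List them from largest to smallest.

104, 59, 59, 41 bp

ApaI sites (GGGCCC) start at positions 35, 94, 198, 239.
ApaI cuts after base 5 of each site (before the last base), so after positions 39, 98, 202, 243.
Circular molecule, 4 cuts → 4 fragments:
  40–98 → 59 bp
  99–202 → 104 bp
  203–243 → 41 bp
  244–263 then 1–39 → 20 + 39 = 59 bp
Sorted largest to smallest: 104, 59, 59, 41 bp.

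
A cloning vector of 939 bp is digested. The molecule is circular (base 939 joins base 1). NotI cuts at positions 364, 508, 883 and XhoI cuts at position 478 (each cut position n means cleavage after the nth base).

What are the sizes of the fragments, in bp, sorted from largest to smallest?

Combined cut positions (sorted): 364, 478, 508, 883.
Circular molecule, 4 cuts → 4 fragments:
  478 − 364 = 114 bp
  508 − 478 = 30 bp
  883 − 508 = 375 bp
  wrap: 939 − 883 + 364 = 420 bp
Sorted largest to smallest: 420, 375, 114, 30 bp.

420, 375, 114, 30 bp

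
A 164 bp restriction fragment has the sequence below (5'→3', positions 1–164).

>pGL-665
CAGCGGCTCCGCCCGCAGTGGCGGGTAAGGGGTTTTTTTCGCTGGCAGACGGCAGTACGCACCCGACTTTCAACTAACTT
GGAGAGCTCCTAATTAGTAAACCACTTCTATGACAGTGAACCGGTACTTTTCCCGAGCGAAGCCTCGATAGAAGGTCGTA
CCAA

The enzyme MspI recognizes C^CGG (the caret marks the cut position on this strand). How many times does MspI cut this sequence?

CCGG occurs starting at position 121.
MspI cuts at 1 site.

1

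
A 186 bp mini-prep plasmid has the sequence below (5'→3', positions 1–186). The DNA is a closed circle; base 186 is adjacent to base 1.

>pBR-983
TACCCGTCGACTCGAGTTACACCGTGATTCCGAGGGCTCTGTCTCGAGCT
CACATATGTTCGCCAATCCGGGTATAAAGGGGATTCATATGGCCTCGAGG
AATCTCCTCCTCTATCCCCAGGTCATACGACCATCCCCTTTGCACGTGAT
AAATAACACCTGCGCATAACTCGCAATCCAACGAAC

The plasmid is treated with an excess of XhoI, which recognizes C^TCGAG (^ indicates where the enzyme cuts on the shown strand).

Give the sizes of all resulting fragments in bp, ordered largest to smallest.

XhoI sites (CTCGAG) start at positions 11, 43, 94.
XhoI cuts after the first base of each site, so after positions 11, 43, 94.
Circular molecule, 3 cuts → 3 fragments:
  12–43 → 32 bp
  44–94 → 51 bp
  95–186 then 1–11 → 92 + 11 = 103 bp
Sorted largest to smallest: 103, 51, 32 bp.

103, 51, 32 bp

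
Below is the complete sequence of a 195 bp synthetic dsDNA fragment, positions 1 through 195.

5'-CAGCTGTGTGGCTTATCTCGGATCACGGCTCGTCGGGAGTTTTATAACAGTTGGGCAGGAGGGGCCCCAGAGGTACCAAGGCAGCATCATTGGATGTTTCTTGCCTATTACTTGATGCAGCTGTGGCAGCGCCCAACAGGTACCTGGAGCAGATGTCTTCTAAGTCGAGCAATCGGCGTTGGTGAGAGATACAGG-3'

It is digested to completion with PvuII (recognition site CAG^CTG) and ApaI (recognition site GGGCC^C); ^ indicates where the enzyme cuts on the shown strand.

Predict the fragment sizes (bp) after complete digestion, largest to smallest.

PvuII sites (CAGCTG) start at positions 1, 118.
PvuII cuts after base 3 of each site, so after positions 3, 120.
The ApaI site (GGGCCC) starts at position 62.
ApaI cuts after base 5 of each site (before the last base), so after position 66.
Combined cut positions: 3, 66, 120.
Linear molecule, 3 cuts → 4 fragments:
  1–3 → 3 bp
  4–66 → 63 bp
  67–120 → 54 bp
  121–195 → 75 bp
Sorted largest to smallest: 75, 63, 54, 3 bp.

75, 63, 54, 3 bp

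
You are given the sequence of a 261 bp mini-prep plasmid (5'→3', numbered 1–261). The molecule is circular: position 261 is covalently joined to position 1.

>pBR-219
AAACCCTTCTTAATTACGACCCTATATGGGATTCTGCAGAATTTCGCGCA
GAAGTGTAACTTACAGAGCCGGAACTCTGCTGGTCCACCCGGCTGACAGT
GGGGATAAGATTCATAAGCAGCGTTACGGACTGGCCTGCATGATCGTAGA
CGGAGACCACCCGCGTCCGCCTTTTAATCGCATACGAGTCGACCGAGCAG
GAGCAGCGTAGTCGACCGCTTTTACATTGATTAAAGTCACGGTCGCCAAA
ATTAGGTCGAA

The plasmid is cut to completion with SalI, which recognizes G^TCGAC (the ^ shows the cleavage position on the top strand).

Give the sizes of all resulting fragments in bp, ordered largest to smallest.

238, 23 bp

SalI sites (GTCGAC) start at positions 188, 211.
SalI cuts after the first base of each site, so after positions 188, 211.
Circular molecule, 2 cuts → 2 fragments:
  189–211 → 23 bp
  212–261 then 1–188 → 50 + 188 = 238 bp
Sorted largest to smallest: 238, 23 bp.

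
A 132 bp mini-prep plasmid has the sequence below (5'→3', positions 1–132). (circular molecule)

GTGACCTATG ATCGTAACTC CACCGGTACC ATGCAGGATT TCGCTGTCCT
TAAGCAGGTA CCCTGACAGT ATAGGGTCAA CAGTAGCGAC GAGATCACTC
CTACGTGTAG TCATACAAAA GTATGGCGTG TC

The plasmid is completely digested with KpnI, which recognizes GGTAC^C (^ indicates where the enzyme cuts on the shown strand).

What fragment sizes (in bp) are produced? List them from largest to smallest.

KpnI sites (GGTACC) start at positions 25, 57.
KpnI cuts after base 5 of each site (before the last base), so after positions 29, 61.
Circular molecule, 2 cuts → 2 fragments:
  30–61 → 32 bp
  62–132 then 1–29 → 71 + 29 = 100 bp
Sorted largest to smallest: 100, 32 bp.

100, 32 bp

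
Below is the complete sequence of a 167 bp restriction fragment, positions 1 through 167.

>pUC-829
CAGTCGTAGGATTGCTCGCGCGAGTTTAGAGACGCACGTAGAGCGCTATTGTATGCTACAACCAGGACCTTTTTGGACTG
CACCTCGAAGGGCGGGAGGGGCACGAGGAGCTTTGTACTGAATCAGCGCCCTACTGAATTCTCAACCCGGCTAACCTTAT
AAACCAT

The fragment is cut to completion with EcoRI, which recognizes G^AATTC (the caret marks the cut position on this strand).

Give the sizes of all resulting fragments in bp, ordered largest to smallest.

136, 31 bp

The EcoRI site (GAATTC) starts at position 136.
EcoRI cuts after the first base of each site, so after position 136.
Linear molecule, 1 cut → 2 fragments:
  1–136 → 136 bp
  137–167 → 31 bp
Sorted largest to smallest: 136, 31 bp.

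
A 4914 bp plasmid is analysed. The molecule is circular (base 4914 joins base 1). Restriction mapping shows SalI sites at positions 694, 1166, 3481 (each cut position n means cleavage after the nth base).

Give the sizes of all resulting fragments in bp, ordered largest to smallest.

2315, 2127, 472 bp

Circular molecule, 3 cuts → 3 fragments:
  1166 − 694 = 472 bp
  3481 − 1166 = 2315 bp
  wrap: 4914 − 3481 + 694 = 2127 bp
Sorted largest to smallest: 2315, 2127, 472 bp.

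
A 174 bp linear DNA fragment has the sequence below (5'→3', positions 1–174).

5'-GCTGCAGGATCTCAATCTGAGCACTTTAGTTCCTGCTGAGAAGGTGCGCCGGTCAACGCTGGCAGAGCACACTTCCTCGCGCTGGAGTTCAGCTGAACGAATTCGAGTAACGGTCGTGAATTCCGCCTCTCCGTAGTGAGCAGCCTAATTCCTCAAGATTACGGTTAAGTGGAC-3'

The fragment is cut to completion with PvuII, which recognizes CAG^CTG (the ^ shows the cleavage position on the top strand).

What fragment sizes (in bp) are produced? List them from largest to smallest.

The PvuII site (CAGCTG) starts at position 90.
PvuII cuts after base 3 of each site, so after position 92.
Linear molecule, 1 cut → 2 fragments:
  1–92 → 92 bp
  93–174 → 82 bp
Sorted largest to smallest: 92, 82 bp.

92, 82 bp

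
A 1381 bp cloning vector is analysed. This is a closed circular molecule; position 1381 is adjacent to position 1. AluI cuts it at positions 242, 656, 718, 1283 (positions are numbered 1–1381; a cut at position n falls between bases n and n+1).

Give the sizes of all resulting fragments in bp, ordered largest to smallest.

565, 414, 340, 62 bp

Circular molecule, 4 cuts → 4 fragments:
  656 − 242 = 414 bp
  718 − 656 = 62 bp
  1283 − 718 = 565 bp
  wrap: 1381 − 1283 + 242 = 340 bp
Sorted largest to smallest: 565, 414, 340, 62 bp.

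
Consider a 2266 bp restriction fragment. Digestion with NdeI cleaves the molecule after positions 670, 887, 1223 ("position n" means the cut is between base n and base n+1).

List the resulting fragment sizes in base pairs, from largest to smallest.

1043, 670, 336, 217 bp

Linear molecule, 3 cuts → 4 fragments:
  670 − 0 = 670 bp
  887 − 670 = 217 bp
  1223 − 887 = 336 bp
  2266 − 1223 = 1043 bp
Sorted largest to smallest: 1043, 670, 336, 217 bp.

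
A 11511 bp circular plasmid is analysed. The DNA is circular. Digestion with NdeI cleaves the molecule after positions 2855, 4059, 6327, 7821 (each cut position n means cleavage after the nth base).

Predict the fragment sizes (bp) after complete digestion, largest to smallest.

6545, 2268, 1494, 1204 bp

Circular molecule, 4 cuts → 4 fragments:
  4059 − 2855 = 1204 bp
  6327 − 4059 = 2268 bp
  7821 − 6327 = 1494 bp
  wrap: 11511 − 7821 + 2855 = 6545 bp
Sorted largest to smallest: 6545, 2268, 1494, 1204 bp.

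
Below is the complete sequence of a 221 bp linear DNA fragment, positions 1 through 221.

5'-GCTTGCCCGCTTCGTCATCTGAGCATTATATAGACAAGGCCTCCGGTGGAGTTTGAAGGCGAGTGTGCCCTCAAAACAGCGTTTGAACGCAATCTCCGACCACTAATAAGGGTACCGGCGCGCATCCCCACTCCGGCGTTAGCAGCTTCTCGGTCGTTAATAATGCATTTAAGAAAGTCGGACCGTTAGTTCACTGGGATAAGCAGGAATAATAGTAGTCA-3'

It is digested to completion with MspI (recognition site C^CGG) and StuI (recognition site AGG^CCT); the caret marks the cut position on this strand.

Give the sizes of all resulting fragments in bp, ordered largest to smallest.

88, 72, 39, 18, 4 bp

MspI sites (CCGG) start at positions 43, 115, 133.
MspI cuts after the first base of each site, so after positions 43, 115, 133.
The StuI site (AGGCCT) starts at position 37.
StuI cuts after base 3 of each site, so after position 39.
Combined cut positions: 39, 43, 115, 133.
Linear molecule, 4 cuts → 5 fragments:
  1–39 → 39 bp
  40–43 → 4 bp
  44–115 → 72 bp
  116–133 → 18 bp
  134–221 → 88 bp
Sorted largest to smallest: 88, 72, 39, 18, 4 bp.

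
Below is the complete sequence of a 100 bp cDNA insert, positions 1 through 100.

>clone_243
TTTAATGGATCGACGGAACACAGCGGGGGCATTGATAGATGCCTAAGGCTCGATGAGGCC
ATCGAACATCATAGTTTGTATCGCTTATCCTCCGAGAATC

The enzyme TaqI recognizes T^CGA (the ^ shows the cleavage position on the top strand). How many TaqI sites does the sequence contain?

3

TCGA occurs starting at positions 10, 50, 62.
TaqI cuts at 3 sites.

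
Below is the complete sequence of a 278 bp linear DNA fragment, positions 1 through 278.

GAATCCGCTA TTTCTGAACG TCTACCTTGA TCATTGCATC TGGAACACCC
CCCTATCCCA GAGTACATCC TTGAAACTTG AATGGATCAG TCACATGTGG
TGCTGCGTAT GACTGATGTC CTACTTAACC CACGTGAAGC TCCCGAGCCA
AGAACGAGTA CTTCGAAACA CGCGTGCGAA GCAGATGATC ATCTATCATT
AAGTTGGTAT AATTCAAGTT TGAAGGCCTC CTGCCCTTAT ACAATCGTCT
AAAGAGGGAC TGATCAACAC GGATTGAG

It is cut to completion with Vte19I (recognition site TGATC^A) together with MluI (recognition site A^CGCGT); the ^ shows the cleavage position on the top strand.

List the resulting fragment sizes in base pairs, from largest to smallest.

Vte19I sites (TGATCA) start at positions 28, 186, 261.
Vte19I cuts after base 5 of each site (before the last base), so after positions 32, 190, 265.
The MluI site (ACGCGT) starts at position 170.
MluI cuts after the first base of each site, so after position 170.
Combined cut positions: 32, 170, 190, 265.
Linear molecule, 4 cuts → 5 fragments:
  1–32 → 32 bp
  33–170 → 138 bp
  171–190 → 20 bp
  191–265 → 75 bp
  266–278 → 13 bp
Sorted largest to smallest: 138, 75, 32, 20, 13 bp.

138, 75, 32, 20, 13 bp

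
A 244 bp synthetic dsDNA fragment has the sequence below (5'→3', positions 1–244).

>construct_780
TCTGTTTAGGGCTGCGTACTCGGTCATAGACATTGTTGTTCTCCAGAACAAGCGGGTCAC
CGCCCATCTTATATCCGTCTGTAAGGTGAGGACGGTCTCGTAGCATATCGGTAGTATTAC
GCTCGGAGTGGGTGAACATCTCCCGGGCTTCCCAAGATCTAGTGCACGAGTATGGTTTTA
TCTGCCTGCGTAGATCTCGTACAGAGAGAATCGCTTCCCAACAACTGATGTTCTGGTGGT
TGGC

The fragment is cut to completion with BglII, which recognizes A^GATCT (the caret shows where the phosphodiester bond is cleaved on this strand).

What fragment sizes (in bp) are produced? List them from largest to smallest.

155, 52, 37 bp

BglII sites (AGATCT) start at positions 155, 192.
BglII cuts after the first base of each site, so after positions 155, 192.
Linear molecule, 2 cuts → 3 fragments:
  1–155 → 155 bp
  156–192 → 37 bp
  193–244 → 52 bp
Sorted largest to smallest: 155, 52, 37 bp.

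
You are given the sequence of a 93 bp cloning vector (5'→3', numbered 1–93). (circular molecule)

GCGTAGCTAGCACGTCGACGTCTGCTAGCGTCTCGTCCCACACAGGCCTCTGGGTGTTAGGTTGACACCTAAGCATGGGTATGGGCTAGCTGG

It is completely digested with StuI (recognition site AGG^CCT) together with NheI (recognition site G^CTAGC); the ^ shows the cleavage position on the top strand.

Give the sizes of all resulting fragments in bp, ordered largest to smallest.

The StuI site (AGGCCT) starts at position 44.
StuI cuts after base 3 of each site, so after position 46.
NheI sites (GCTAGC) start at positions 6, 24, 85.
NheI cuts after the first base of each site, so after positions 6, 24, 85.
Combined cut positions: 6, 24, 46, 85.
Circular molecule, 4 cuts → 4 fragments:
  7–24 → 18 bp
  25–46 → 22 bp
  47–85 → 39 bp
  86–93 then 1–6 → 8 + 6 = 14 bp
Sorted largest to smallest: 39, 22, 18, 14 bp.

39, 22, 18, 14 bp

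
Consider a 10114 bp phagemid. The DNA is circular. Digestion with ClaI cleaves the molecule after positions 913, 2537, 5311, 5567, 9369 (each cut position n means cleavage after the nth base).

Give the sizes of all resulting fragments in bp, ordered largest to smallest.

Circular molecule, 5 cuts → 5 fragments:
  2537 − 913 = 1624 bp
  5311 − 2537 = 2774 bp
  5567 − 5311 = 256 bp
  9369 − 5567 = 3802 bp
  wrap: 10114 − 9369 + 913 = 1658 bp
Sorted largest to smallest: 3802, 2774, 1658, 1624, 256 bp.

3802, 2774, 1658, 1624, 256 bp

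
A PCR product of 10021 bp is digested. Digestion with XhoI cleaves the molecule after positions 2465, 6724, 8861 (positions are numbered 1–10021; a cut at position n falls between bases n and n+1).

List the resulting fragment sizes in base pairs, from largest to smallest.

Linear molecule, 3 cuts → 4 fragments:
  2465 − 0 = 2465 bp
  6724 − 2465 = 4259 bp
  8861 − 6724 = 2137 bp
  10021 − 8861 = 1160 bp
Sorted largest to smallest: 4259, 2465, 2137, 1160 bp.

4259, 2465, 2137, 1160 bp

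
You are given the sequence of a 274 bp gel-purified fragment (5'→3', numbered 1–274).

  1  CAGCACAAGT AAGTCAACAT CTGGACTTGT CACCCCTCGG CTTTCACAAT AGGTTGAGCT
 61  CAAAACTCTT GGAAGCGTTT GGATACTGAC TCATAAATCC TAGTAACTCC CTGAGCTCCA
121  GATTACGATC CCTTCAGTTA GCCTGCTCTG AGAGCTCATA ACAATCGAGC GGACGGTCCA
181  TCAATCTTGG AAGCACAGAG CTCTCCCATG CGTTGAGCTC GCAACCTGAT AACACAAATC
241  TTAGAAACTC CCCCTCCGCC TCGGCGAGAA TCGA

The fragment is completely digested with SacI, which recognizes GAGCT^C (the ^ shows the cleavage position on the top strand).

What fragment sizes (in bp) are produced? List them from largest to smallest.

60, 57, 55, 46, 39, 17 bp

SacI sites (GAGCTC) start at positions 56, 113, 152, 198, 215.
SacI cuts after base 5 of each site (before the last base), so after positions 60, 117, 156, 202, 219.
Linear molecule, 5 cuts → 6 fragments:
  1–60 → 60 bp
  61–117 → 57 bp
  118–156 → 39 bp
  157–202 → 46 bp
  203–219 → 17 bp
  220–274 → 55 bp
Sorted largest to smallest: 60, 57, 55, 46, 39, 17 bp.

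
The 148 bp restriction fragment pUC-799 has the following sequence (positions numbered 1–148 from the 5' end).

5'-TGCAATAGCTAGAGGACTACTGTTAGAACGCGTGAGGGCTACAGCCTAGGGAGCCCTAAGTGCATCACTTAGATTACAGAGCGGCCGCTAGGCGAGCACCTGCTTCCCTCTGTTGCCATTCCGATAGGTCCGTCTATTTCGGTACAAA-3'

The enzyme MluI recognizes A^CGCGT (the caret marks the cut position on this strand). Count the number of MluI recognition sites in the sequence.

1

ACGCGT occurs starting at position 28.
MluI cuts at 1 site.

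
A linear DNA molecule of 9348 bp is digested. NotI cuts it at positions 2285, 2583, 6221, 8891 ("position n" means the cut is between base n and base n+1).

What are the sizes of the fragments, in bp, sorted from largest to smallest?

Linear molecule, 4 cuts → 5 fragments:
  2285 − 0 = 2285 bp
  2583 − 2285 = 298 bp
  6221 − 2583 = 3638 bp
  8891 − 6221 = 2670 bp
  9348 − 8891 = 457 bp
Sorted largest to smallest: 3638, 2670, 2285, 457, 298 bp.

3638, 2670, 2285, 457, 298 bp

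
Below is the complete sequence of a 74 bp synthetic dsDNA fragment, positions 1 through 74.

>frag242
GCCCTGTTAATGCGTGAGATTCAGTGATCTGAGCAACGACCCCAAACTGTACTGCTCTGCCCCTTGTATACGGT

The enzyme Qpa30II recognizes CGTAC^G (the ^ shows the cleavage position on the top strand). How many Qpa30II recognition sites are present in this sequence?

0

No occurrence of CGTACG is present in the sequence.
Qpa30II does not cut: 0 sites.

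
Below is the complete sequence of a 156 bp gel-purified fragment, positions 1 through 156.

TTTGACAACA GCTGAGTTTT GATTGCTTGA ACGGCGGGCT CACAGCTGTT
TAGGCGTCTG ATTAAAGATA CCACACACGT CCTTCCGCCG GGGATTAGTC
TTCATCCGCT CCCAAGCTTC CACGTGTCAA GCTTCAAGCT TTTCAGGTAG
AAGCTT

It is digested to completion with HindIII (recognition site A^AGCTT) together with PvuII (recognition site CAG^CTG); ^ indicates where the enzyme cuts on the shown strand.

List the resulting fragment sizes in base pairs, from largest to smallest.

69, 34, 15, 15, 11, 7, 5 bp

HindIII sites (AAGCTT) start at positions 114, 129, 136, 151.
HindIII cuts after the first base of each site, so after positions 114, 129, 136, 151.
PvuII sites (CAGCTG) start at positions 9, 43.
PvuII cuts after base 3 of each site, so after positions 11, 45.
Combined cut positions: 11, 45, 114, 129, 136, 151.
Linear molecule, 6 cuts → 7 fragments:
  1–11 → 11 bp
  12–45 → 34 bp
  46–114 → 69 bp
  115–129 → 15 bp
  130–136 → 7 bp
  137–151 → 15 bp
  152–156 → 5 bp
Sorted largest to smallest: 69, 34, 15, 15, 11, 7, 5 bp.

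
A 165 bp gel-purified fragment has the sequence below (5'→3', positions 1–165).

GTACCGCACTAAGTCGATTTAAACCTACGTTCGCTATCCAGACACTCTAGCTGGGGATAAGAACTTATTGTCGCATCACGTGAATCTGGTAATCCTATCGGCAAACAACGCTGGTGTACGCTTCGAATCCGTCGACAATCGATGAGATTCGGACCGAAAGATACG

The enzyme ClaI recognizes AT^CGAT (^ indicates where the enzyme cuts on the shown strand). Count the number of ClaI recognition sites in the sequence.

1

ATCGAT occurs starting at position 138.
ClaI cuts at 1 site.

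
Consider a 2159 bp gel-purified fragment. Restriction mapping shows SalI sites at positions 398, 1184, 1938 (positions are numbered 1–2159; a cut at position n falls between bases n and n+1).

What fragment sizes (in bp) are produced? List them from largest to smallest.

786, 754, 398, 221 bp

Linear molecule, 3 cuts → 4 fragments:
  398 − 0 = 398 bp
  1184 − 398 = 786 bp
  1938 − 1184 = 754 bp
  2159 − 1938 = 221 bp
Sorted largest to smallest: 786, 754, 398, 221 bp.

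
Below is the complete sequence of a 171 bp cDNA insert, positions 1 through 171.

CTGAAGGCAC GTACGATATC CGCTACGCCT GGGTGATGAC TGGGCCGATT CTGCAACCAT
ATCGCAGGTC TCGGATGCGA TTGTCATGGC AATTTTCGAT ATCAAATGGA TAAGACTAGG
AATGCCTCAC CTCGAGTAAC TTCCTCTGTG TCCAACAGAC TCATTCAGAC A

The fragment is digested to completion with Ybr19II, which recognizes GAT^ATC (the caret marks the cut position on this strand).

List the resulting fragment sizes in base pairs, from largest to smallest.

83, 71, 17 bp

Ybr19II sites (GATATC) start at positions 15, 98.
Ybr19II cuts after base 3 of each site, so after positions 17, 100.
Linear molecule, 2 cuts → 3 fragments:
  1–17 → 17 bp
  18–100 → 83 bp
  101–171 → 71 bp
Sorted largest to smallest: 83, 71, 17 bp.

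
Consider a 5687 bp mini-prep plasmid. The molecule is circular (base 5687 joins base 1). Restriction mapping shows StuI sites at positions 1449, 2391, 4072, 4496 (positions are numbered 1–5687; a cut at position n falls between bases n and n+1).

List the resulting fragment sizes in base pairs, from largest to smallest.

2640, 1681, 942, 424 bp

Circular molecule, 4 cuts → 4 fragments:
  2391 − 1449 = 942 bp
  4072 − 2391 = 1681 bp
  4496 − 4072 = 424 bp
  wrap: 5687 − 4496 + 1449 = 2640 bp
Sorted largest to smallest: 2640, 1681, 942, 424 bp.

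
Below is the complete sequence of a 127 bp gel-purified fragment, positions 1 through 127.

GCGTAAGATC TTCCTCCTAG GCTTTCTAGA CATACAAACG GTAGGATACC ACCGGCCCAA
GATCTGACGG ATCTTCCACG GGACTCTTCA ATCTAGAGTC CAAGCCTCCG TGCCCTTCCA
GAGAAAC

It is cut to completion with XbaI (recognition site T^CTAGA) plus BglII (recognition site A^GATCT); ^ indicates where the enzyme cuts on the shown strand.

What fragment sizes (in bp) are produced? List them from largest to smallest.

35, 35, 32, 19, 6 bp

XbaI sites (TCTAGA) start at positions 25, 92.
XbaI cuts after the first base of each site, so after positions 25, 92.
BglII sites (AGATCT) start at positions 6, 60.
BglII cuts after the first base of each site, so after positions 6, 60.
Combined cut positions: 6, 25, 60, 92.
Linear molecule, 4 cuts → 5 fragments:
  1–6 → 6 bp
  7–25 → 19 bp
  26–60 → 35 bp
  61–92 → 32 bp
  93–127 → 35 bp
Sorted largest to smallest: 35, 35, 32, 19, 6 bp.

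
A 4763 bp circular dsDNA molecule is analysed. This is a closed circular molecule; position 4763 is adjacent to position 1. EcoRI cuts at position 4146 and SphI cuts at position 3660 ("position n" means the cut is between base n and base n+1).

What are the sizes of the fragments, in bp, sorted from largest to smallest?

4277, 486 bp

Combined cut positions (sorted): 3660, 4146.
Circular molecule, 2 cuts → 2 fragments:
  4146 − 3660 = 486 bp
  wrap: 4763 − 4146 + 3660 = 4277 bp
Sorted largest to smallest: 4277, 486 bp.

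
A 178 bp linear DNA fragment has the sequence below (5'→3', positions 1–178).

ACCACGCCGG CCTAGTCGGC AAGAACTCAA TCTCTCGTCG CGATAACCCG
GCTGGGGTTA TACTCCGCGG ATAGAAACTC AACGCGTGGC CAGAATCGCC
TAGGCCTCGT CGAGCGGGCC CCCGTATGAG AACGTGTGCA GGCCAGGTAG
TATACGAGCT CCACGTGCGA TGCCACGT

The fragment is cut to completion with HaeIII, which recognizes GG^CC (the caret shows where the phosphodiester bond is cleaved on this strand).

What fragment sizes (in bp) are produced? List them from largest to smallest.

79, 36, 24, 15, 14, 10 bp

HaeIII sites (GGCC) start at positions 9, 88, 103, 117, 141.
HaeIII cuts after base 2 of each site, so after positions 10, 89, 104, 118, 142.
Linear molecule, 5 cuts → 6 fragments:
  1–10 → 10 bp
  11–89 → 79 bp
  90–104 → 15 bp
  105–118 → 14 bp
  119–142 → 24 bp
  143–178 → 36 bp
Sorted largest to smallest: 79, 36, 24, 15, 14, 10 bp.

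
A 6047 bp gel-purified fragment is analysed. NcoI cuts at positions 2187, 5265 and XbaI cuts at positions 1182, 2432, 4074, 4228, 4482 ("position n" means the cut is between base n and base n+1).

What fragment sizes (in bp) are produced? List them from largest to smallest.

Combined cut positions (sorted): 1182, 2187, 2432, 4074, 4228, 4482, 5265.
Linear molecule, 7 cuts → 8 fragments:
  1182 − 0 = 1182 bp
  2187 − 1182 = 1005 bp
  2432 − 2187 = 245 bp
  4074 − 2432 = 1642 bp
  4228 − 4074 = 154 bp
  4482 − 4228 = 254 bp
  5265 − 4482 = 783 bp
  6047 − 5265 = 782 bp
Sorted largest to smallest: 1642, 1182, 1005, 783, 782, 254, 245, 154 bp.

1642, 1182, 1005, 783, 782, 254, 245, 154 bp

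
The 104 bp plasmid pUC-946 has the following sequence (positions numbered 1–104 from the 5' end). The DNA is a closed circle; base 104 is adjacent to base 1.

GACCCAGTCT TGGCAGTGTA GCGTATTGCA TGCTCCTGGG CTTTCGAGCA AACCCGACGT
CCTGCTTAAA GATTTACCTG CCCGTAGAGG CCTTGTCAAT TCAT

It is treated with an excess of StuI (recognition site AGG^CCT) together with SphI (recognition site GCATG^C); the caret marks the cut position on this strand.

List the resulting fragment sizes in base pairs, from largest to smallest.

58, 46 bp

The StuI site (AGGCCT) starts at position 88.
StuI cuts after base 3 of each site, so after position 90.
The SphI site (GCATGC) starts at position 28.
SphI cuts after base 5 of each site (before the last base), so after position 32.
Combined cut positions: 32, 90.
Circular molecule, 2 cuts → 2 fragments:
  33–90 → 58 bp
  91–104 then 1–32 → 14 + 32 = 46 bp
Sorted largest to smallest: 58, 46 bp.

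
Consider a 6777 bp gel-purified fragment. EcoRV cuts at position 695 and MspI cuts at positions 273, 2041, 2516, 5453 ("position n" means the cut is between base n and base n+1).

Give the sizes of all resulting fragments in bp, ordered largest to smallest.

Combined cut positions (sorted): 273, 695, 2041, 2516, 5453.
Linear molecule, 5 cuts → 6 fragments:
  273 − 0 = 273 bp
  695 − 273 = 422 bp
  2041 − 695 = 1346 bp
  2516 − 2041 = 475 bp
  5453 − 2516 = 2937 bp
  6777 − 5453 = 1324 bp
Sorted largest to smallest: 2937, 1346, 1324, 475, 422, 273 bp.

2937, 1346, 1324, 475, 422, 273 bp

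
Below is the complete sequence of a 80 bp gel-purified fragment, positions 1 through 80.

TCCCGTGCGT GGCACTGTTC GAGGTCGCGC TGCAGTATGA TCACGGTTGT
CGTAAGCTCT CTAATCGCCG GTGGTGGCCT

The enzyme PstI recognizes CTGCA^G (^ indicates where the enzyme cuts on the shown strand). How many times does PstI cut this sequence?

CTGCAG occurs starting at position 30.
PstI cuts at 1 site.

1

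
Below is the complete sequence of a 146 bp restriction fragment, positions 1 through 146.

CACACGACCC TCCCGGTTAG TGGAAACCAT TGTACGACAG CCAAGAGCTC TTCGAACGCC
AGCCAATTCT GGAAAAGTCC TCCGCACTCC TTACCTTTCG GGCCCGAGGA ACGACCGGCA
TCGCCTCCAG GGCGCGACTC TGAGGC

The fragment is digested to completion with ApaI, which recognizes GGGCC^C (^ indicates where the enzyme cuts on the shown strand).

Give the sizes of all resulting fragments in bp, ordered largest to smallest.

104, 42 bp

The ApaI site (GGGCCC) starts at position 100.
ApaI cuts after base 5 of each site (before the last base), so after position 104.
Linear molecule, 1 cut → 2 fragments:
  1–104 → 104 bp
  105–146 → 42 bp
Sorted largest to smallest: 104, 42 bp.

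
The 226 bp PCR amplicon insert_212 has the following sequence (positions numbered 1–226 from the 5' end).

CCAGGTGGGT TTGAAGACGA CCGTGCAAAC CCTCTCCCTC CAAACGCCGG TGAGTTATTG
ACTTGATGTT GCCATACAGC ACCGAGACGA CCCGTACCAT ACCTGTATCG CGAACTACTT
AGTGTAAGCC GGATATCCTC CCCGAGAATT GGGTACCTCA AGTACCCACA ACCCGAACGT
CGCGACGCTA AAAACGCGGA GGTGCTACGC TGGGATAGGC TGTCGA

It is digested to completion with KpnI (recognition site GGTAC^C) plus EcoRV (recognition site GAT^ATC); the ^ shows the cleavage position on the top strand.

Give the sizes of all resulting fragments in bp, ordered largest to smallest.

The KpnI site (GGTACC) starts at position 152.
KpnI cuts after base 5 of each site (before the last base), so after position 156.
The EcoRV site (GATATC) starts at position 132.
EcoRV cuts after base 3 of each site, so after position 134.
Combined cut positions: 134, 156.
Linear molecule, 2 cuts → 3 fragments:
  1–134 → 134 bp
  135–156 → 22 bp
  157–226 → 70 bp
Sorted largest to smallest: 134, 70, 22 bp.

134, 70, 22 bp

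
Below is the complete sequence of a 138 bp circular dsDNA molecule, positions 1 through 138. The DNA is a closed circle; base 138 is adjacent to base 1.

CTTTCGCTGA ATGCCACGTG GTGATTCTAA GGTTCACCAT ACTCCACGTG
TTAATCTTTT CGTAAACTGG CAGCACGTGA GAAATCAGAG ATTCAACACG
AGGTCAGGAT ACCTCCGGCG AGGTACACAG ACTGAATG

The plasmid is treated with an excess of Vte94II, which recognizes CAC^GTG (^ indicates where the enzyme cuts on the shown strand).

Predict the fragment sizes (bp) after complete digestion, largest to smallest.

Vte94II sites (CACGTG) start at positions 15, 45, 74.
Vte94II cuts after base 3 of each site, so after positions 17, 47, 76.
Circular molecule, 3 cuts → 3 fragments:
  18–47 → 30 bp
  48–76 → 29 bp
  77–138 then 1–17 → 62 + 17 = 79 bp
Sorted largest to smallest: 79, 30, 29 bp.

79, 30, 29 bp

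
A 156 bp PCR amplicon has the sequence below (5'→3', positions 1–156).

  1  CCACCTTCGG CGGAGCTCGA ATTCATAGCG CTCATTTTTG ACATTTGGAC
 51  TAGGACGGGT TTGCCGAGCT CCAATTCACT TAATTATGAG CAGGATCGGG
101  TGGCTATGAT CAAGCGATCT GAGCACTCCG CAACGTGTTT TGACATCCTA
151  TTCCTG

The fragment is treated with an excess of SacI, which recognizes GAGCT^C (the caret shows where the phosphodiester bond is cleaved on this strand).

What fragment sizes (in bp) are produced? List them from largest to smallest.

SacI sites (GAGCTC) start at positions 13, 66.
SacI cuts after base 5 of each site (before the last base), so after positions 17, 70.
Linear molecule, 2 cuts → 3 fragments:
  1–17 → 17 bp
  18–70 → 53 bp
  71–156 → 86 bp
Sorted largest to smallest: 86, 53, 17 bp.

86, 53, 17 bp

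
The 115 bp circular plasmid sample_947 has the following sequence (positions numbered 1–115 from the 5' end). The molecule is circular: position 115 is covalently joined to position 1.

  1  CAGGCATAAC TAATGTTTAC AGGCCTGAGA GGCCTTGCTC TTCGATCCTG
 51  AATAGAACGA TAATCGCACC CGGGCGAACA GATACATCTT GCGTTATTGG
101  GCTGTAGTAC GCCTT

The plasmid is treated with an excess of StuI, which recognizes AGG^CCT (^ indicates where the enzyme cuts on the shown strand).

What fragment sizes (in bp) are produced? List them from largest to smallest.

106, 9 bp

StuI sites (AGGCCT) start at positions 21, 30.
StuI cuts after base 3 of each site, so after positions 23, 32.
Circular molecule, 2 cuts → 2 fragments:
  24–32 → 9 bp
  33–115 then 1–23 → 83 + 23 = 106 bp
Sorted largest to smallest: 106, 9 bp.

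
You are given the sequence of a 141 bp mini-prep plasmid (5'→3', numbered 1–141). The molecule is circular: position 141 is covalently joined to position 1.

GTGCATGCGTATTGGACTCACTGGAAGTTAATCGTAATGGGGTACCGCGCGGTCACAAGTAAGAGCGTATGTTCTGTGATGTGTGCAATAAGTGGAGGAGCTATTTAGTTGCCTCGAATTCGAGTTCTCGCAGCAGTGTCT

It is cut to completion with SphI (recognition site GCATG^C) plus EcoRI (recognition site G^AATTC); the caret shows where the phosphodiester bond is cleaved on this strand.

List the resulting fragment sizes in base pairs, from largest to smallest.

109, 32 bp

The SphI site (GCATGC) starts at position 3.
SphI cuts after base 5 of each site (before the last base), so after position 7.
The EcoRI site (GAATTC) starts at position 116.
EcoRI cuts after the first base of each site, so after position 116.
Combined cut positions: 7, 116.
Circular molecule, 2 cuts → 2 fragments:
  8–116 → 109 bp
  117–141 then 1–7 → 25 + 7 = 32 bp
Sorted largest to smallest: 109, 32 bp.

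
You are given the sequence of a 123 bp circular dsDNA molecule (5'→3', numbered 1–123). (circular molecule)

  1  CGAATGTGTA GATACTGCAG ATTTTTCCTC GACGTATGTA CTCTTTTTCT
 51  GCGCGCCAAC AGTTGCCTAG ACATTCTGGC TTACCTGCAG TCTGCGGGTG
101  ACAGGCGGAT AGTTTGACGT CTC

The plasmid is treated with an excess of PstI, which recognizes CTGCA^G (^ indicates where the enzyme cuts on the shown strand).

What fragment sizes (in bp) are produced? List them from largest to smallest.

70, 53 bp

PstI sites (CTGCAG) start at positions 15, 85.
PstI cuts after base 5 of each site (before the last base), so after positions 19, 89.
Circular molecule, 2 cuts → 2 fragments:
  20–89 → 70 bp
  90–123 then 1–19 → 34 + 19 = 53 bp
Sorted largest to smallest: 70, 53 bp.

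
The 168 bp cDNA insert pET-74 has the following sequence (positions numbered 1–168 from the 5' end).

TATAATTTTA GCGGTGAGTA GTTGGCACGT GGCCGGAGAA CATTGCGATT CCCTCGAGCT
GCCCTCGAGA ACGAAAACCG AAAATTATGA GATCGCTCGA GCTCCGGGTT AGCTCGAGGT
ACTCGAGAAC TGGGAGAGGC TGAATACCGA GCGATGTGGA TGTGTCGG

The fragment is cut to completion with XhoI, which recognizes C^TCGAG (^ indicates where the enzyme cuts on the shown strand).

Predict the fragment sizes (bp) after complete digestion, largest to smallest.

XhoI sites (CTCGAG) start at positions 53, 64, 96, 113, 122.
XhoI cuts after the first base of each site, so after positions 53, 64, 96, 113, 122.
Linear molecule, 5 cuts → 6 fragments:
  1–53 → 53 bp
  54–64 → 11 bp
  65–96 → 32 bp
  97–113 → 17 bp
  114–122 → 9 bp
  123–168 → 46 bp
Sorted largest to smallest: 53, 46, 32, 17, 11, 9 bp.

53, 46, 32, 17, 11, 9 bp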